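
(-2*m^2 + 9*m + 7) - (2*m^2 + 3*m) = -4*m^2 + 6*m + 7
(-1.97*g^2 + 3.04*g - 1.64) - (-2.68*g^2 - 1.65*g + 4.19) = 0.71*g^2 + 4.69*g - 5.83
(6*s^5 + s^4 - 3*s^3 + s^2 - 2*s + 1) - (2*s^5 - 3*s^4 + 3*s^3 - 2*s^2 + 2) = 4*s^5 + 4*s^4 - 6*s^3 + 3*s^2 - 2*s - 1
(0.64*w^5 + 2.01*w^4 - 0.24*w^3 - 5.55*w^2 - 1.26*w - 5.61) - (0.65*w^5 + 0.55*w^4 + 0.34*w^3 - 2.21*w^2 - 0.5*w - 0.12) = -0.01*w^5 + 1.46*w^4 - 0.58*w^3 - 3.34*w^2 - 0.76*w - 5.49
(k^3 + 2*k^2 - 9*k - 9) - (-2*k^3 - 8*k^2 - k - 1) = 3*k^3 + 10*k^2 - 8*k - 8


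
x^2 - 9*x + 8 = (x - 8)*(x - 1)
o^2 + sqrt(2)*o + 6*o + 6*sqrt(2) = (o + 6)*(o + sqrt(2))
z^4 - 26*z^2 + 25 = (z - 5)*(z - 1)*(z + 1)*(z + 5)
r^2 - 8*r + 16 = (r - 4)^2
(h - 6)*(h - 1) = h^2 - 7*h + 6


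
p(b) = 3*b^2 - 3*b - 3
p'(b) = 6*b - 3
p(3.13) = 17.00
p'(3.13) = 15.78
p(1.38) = -1.43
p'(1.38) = 5.28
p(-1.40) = 7.08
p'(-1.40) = -11.40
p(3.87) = 30.32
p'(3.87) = 20.22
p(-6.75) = 153.94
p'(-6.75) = -43.50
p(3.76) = 28.13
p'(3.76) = 19.56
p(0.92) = -3.22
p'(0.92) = 2.52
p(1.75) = 0.94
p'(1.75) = 7.50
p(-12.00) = 465.00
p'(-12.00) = -75.00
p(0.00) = -3.00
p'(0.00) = -3.00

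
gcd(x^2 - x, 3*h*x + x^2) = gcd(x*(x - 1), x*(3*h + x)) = x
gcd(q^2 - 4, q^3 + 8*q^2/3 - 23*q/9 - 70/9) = q + 2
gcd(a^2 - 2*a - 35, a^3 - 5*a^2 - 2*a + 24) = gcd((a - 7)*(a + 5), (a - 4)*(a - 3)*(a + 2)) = 1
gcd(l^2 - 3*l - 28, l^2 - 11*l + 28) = l - 7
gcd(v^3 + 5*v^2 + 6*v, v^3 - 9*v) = v^2 + 3*v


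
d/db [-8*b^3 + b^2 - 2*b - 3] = -24*b^2 + 2*b - 2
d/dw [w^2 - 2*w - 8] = 2*w - 2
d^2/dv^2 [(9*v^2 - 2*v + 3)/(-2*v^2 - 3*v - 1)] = 4*(31*v^3 + 9*v^2 - 33*v - 18)/(8*v^6 + 36*v^5 + 66*v^4 + 63*v^3 + 33*v^2 + 9*v + 1)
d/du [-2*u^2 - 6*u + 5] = -4*u - 6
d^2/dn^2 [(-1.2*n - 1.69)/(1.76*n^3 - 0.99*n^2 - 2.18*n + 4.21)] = (-22.30272*n^5 - 50.274048*n^4 + 35.553936*n^3 + 135.665178*n^2 + 23.240316*n - 52.177334)/(5.451776*n^9 - 9.199872*n^8 - 15.083376*n^7 + 60.942981*n^6 - 25.330206*n^5 - 98.653533*n^4 + 137.739148*n^3 + 7.382235*n^2 - 115.915614*n + 74.618461)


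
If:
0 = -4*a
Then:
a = 0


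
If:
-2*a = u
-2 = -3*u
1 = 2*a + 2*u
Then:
No Solution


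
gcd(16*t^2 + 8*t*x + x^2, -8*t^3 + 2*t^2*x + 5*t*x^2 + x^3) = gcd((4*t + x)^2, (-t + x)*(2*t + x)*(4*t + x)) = 4*t + x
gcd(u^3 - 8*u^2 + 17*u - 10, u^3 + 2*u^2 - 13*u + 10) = u^2 - 3*u + 2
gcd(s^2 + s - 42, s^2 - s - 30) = s - 6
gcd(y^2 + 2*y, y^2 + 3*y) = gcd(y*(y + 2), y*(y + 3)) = y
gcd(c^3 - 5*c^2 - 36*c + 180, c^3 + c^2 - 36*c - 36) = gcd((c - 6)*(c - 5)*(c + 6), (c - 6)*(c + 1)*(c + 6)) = c^2 - 36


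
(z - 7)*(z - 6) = z^2 - 13*z + 42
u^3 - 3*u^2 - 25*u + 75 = (u - 5)*(u - 3)*(u + 5)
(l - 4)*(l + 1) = l^2 - 3*l - 4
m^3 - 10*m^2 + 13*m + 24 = (m - 8)*(m - 3)*(m + 1)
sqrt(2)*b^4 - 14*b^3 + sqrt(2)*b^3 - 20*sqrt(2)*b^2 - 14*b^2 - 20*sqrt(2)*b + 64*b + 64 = (b - 8*sqrt(2))*(b - sqrt(2))*(b + 2*sqrt(2))*(sqrt(2)*b + sqrt(2))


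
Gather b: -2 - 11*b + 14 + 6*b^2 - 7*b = 6*b^2 - 18*b + 12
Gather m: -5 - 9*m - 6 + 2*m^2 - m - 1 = 2*m^2 - 10*m - 12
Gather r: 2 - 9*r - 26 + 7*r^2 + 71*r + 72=7*r^2 + 62*r + 48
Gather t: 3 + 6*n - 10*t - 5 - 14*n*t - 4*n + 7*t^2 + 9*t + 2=2*n + 7*t^2 + t*(-14*n - 1)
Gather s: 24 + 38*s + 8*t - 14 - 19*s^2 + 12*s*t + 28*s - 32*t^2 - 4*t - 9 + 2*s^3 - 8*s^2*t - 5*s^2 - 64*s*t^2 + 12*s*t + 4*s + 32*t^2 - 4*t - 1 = 2*s^3 + s^2*(-8*t - 24) + s*(-64*t^2 + 24*t + 70)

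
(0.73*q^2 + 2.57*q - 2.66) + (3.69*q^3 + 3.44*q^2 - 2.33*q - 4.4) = 3.69*q^3 + 4.17*q^2 + 0.24*q - 7.06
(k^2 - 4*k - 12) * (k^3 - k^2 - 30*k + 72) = k^5 - 5*k^4 - 38*k^3 + 204*k^2 + 72*k - 864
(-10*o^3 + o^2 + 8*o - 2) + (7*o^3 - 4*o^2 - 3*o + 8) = -3*o^3 - 3*o^2 + 5*o + 6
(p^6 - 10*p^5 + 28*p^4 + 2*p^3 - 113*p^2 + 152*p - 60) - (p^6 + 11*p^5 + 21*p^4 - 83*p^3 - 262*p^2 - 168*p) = -21*p^5 + 7*p^4 + 85*p^3 + 149*p^2 + 320*p - 60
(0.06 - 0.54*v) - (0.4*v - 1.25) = 1.31 - 0.94*v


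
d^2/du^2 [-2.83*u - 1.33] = 0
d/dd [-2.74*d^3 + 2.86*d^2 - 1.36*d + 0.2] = -8.22*d^2 + 5.72*d - 1.36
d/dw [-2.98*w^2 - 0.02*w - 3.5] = -5.96*w - 0.02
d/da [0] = 0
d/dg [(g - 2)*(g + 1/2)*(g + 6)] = 3*g^2 + 9*g - 10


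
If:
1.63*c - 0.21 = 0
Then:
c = 0.13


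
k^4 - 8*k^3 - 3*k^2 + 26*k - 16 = (k - 8)*(k - 1)^2*(k + 2)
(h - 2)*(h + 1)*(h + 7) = h^3 + 6*h^2 - 9*h - 14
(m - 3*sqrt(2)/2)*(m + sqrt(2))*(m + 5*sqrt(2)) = m^3 + 9*sqrt(2)*m^2/2 - 8*m - 15*sqrt(2)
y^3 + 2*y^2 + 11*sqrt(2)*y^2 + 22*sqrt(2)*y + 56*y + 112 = (y + 2)*(y + 4*sqrt(2))*(y + 7*sqrt(2))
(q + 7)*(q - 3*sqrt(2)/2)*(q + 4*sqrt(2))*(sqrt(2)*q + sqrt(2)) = sqrt(2)*q^4 + 5*q^3 + 8*sqrt(2)*q^3 - 5*sqrt(2)*q^2 + 40*q^2 - 96*sqrt(2)*q + 35*q - 84*sqrt(2)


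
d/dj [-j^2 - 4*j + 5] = -2*j - 4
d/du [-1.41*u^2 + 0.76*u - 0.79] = 0.76 - 2.82*u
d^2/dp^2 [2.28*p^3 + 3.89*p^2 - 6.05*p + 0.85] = 13.68*p + 7.78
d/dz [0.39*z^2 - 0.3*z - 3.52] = 0.78*z - 0.3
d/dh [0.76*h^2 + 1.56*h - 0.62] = 1.52*h + 1.56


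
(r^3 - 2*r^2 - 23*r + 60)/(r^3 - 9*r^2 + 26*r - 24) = (r + 5)/(r - 2)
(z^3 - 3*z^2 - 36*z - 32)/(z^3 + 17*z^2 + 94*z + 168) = (z^2 - 7*z - 8)/(z^2 + 13*z + 42)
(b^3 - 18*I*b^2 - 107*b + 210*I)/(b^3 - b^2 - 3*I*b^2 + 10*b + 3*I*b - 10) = (b^2 - 13*I*b - 42)/(b^2 + b*(-1 + 2*I) - 2*I)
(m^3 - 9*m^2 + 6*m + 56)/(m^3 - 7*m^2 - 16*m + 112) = (m + 2)/(m + 4)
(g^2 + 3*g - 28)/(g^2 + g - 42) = (g - 4)/(g - 6)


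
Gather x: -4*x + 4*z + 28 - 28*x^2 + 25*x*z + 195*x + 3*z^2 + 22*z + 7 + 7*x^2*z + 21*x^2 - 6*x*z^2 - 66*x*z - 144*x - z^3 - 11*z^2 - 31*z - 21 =x^2*(7*z - 7) + x*(-6*z^2 - 41*z + 47) - z^3 - 8*z^2 - 5*z + 14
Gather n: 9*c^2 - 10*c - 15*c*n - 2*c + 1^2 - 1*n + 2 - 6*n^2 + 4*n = 9*c^2 - 12*c - 6*n^2 + n*(3 - 15*c) + 3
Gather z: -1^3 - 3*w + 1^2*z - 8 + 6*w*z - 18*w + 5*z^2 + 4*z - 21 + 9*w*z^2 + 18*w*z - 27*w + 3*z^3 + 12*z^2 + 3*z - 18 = -48*w + 3*z^3 + z^2*(9*w + 17) + z*(24*w + 8) - 48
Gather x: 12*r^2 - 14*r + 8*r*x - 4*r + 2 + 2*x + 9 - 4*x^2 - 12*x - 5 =12*r^2 - 18*r - 4*x^2 + x*(8*r - 10) + 6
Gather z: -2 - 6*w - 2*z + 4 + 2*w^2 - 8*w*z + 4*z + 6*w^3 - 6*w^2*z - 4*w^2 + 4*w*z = 6*w^3 - 2*w^2 - 6*w + z*(-6*w^2 - 4*w + 2) + 2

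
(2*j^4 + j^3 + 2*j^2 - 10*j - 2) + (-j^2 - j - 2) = 2*j^4 + j^3 + j^2 - 11*j - 4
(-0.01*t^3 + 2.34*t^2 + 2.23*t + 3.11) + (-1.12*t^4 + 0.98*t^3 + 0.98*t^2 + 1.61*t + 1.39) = -1.12*t^4 + 0.97*t^3 + 3.32*t^2 + 3.84*t + 4.5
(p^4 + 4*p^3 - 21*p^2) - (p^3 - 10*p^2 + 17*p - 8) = p^4 + 3*p^3 - 11*p^2 - 17*p + 8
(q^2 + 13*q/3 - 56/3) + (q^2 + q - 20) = 2*q^2 + 16*q/3 - 116/3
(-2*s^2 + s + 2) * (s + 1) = -2*s^3 - s^2 + 3*s + 2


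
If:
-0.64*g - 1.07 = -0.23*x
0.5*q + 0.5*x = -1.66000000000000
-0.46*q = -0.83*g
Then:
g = -1.74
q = -3.14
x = -0.18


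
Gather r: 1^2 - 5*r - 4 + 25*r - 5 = 20*r - 8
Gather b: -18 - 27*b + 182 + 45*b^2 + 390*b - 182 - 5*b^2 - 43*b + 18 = 40*b^2 + 320*b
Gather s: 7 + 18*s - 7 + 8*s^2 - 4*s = 8*s^2 + 14*s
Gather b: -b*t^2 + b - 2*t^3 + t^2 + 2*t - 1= b*(1 - t^2) - 2*t^3 + t^2 + 2*t - 1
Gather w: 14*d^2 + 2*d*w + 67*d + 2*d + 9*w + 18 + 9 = 14*d^2 + 69*d + w*(2*d + 9) + 27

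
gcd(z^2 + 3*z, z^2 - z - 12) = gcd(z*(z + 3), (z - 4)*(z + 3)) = z + 3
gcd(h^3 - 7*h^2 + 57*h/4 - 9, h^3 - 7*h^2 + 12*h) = h - 4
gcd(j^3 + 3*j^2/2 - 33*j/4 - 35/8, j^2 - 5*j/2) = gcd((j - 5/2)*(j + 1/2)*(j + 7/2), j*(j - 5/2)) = j - 5/2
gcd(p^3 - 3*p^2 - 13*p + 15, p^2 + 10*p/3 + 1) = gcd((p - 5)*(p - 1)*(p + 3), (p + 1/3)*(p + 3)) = p + 3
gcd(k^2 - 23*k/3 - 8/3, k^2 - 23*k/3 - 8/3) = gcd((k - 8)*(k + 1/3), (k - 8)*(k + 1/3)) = k^2 - 23*k/3 - 8/3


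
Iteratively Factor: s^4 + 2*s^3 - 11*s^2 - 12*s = (s - 3)*(s^3 + 5*s^2 + 4*s) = (s - 3)*(s + 1)*(s^2 + 4*s) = (s - 3)*(s + 1)*(s + 4)*(s)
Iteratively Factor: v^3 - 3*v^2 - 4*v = (v - 4)*(v^2 + v) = v*(v - 4)*(v + 1)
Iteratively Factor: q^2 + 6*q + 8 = (q + 4)*(q + 2)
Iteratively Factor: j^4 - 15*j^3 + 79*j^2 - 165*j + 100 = (j - 4)*(j^3 - 11*j^2 + 35*j - 25) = (j - 5)*(j - 4)*(j^2 - 6*j + 5) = (j - 5)*(j - 4)*(j - 1)*(j - 5)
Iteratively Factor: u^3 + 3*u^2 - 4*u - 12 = (u + 2)*(u^2 + u - 6) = (u + 2)*(u + 3)*(u - 2)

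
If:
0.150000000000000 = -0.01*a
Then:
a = -15.00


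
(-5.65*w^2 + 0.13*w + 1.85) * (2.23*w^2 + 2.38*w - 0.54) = -12.5995*w^4 - 13.1571*w^3 + 7.4859*w^2 + 4.3328*w - 0.999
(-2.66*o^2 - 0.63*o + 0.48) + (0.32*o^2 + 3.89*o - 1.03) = -2.34*o^2 + 3.26*o - 0.55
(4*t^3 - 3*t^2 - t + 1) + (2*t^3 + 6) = 6*t^3 - 3*t^2 - t + 7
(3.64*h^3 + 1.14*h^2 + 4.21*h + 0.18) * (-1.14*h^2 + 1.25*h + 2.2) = -4.1496*h^5 + 3.2504*h^4 + 4.6336*h^3 + 7.5653*h^2 + 9.487*h + 0.396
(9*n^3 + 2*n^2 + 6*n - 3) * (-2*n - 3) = -18*n^4 - 31*n^3 - 18*n^2 - 12*n + 9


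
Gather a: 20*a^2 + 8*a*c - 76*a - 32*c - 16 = 20*a^2 + a*(8*c - 76) - 32*c - 16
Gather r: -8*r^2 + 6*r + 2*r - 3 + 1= -8*r^2 + 8*r - 2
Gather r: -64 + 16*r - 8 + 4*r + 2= 20*r - 70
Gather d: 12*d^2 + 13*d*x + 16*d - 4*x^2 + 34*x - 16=12*d^2 + d*(13*x + 16) - 4*x^2 + 34*x - 16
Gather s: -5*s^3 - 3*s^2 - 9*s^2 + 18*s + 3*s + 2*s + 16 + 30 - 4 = -5*s^3 - 12*s^2 + 23*s + 42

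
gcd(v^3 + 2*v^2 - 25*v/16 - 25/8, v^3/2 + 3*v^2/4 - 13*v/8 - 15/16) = 1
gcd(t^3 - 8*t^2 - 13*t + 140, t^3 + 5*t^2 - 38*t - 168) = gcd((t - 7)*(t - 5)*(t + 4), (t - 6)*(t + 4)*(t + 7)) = t + 4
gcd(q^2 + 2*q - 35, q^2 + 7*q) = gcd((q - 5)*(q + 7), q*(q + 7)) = q + 7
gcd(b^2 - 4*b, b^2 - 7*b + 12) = b - 4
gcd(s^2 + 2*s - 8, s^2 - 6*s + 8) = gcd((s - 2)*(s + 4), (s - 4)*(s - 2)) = s - 2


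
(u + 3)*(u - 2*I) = u^2 + 3*u - 2*I*u - 6*I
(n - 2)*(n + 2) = n^2 - 4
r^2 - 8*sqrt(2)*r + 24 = (r - 6*sqrt(2))*(r - 2*sqrt(2))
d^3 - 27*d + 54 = (d - 3)^2*(d + 6)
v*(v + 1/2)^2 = v^3 + v^2 + v/4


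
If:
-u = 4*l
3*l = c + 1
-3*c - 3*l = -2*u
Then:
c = -11/20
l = 3/20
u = -3/5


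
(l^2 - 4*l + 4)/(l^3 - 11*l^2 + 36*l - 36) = (l - 2)/(l^2 - 9*l + 18)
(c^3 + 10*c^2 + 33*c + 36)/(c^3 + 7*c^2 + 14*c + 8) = (c^2 + 6*c + 9)/(c^2 + 3*c + 2)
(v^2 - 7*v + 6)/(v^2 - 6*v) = (v - 1)/v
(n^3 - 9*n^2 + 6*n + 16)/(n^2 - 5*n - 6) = (n^2 - 10*n + 16)/(n - 6)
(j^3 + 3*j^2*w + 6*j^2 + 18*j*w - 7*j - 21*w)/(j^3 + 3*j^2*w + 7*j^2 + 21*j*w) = (j - 1)/j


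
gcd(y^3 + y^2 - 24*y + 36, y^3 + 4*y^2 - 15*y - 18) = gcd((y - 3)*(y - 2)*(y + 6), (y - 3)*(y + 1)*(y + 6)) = y^2 + 3*y - 18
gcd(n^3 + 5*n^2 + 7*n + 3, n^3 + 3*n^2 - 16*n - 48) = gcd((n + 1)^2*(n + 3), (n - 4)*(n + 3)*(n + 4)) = n + 3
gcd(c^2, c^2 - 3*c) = c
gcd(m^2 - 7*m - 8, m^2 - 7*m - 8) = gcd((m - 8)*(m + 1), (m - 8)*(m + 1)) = m^2 - 7*m - 8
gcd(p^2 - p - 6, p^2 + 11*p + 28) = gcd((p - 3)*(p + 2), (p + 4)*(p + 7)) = 1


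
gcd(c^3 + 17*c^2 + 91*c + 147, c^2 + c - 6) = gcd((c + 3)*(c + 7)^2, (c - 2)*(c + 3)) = c + 3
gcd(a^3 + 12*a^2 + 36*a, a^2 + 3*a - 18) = a + 6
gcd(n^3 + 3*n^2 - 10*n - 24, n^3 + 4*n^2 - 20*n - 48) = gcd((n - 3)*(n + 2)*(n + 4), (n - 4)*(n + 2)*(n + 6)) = n + 2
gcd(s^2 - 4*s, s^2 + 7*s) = s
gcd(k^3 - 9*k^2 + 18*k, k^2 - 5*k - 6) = k - 6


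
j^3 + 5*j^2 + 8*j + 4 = (j + 1)*(j + 2)^2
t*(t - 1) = t^2 - t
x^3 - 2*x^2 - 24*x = x*(x - 6)*(x + 4)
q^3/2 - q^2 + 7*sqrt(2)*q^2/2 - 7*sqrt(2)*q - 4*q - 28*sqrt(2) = (q/2 + 1)*(q - 4)*(q + 7*sqrt(2))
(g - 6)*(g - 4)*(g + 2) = g^3 - 8*g^2 + 4*g + 48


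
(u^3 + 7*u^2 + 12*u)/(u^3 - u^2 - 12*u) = (u + 4)/(u - 4)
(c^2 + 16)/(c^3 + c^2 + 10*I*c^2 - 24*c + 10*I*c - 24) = (c - 4*I)/(c^2 + c*(1 + 6*I) + 6*I)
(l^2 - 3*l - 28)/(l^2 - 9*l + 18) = (l^2 - 3*l - 28)/(l^2 - 9*l + 18)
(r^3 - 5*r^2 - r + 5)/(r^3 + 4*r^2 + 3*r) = (r^2 - 6*r + 5)/(r*(r + 3))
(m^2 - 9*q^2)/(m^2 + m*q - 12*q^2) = (m + 3*q)/(m + 4*q)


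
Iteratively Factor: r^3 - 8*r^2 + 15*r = (r)*(r^2 - 8*r + 15) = r*(r - 5)*(r - 3)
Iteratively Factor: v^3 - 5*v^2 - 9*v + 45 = (v - 3)*(v^2 - 2*v - 15) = (v - 3)*(v + 3)*(v - 5)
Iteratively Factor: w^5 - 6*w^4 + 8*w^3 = (w)*(w^4 - 6*w^3 + 8*w^2) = w^2*(w^3 - 6*w^2 + 8*w) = w^3*(w^2 - 6*w + 8) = w^3*(w - 4)*(w - 2)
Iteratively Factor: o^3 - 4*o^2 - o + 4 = (o - 4)*(o^2 - 1) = (o - 4)*(o + 1)*(o - 1)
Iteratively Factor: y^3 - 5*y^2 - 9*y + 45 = (y + 3)*(y^2 - 8*y + 15) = (y - 3)*(y + 3)*(y - 5)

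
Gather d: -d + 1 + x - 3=-d + x - 2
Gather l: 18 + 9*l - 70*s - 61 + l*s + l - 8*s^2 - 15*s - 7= l*(s + 10) - 8*s^2 - 85*s - 50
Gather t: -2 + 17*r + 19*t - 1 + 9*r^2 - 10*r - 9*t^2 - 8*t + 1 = 9*r^2 + 7*r - 9*t^2 + 11*t - 2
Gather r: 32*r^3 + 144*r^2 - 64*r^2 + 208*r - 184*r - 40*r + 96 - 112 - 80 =32*r^3 + 80*r^2 - 16*r - 96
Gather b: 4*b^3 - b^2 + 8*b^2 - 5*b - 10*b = 4*b^3 + 7*b^2 - 15*b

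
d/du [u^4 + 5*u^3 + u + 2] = 4*u^3 + 15*u^2 + 1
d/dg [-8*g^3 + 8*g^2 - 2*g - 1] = -24*g^2 + 16*g - 2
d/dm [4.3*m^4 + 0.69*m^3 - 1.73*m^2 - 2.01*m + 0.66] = 17.2*m^3 + 2.07*m^2 - 3.46*m - 2.01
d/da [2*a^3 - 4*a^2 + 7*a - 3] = 6*a^2 - 8*a + 7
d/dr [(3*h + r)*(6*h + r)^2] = 3*(4*h + r)*(6*h + r)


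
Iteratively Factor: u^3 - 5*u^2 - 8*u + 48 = (u + 3)*(u^2 - 8*u + 16) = (u - 4)*(u + 3)*(u - 4)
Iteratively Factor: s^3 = (s)*(s^2) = s^2*(s)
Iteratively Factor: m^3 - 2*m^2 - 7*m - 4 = (m + 1)*(m^2 - 3*m - 4) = (m + 1)^2*(m - 4)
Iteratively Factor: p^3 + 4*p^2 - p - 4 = (p - 1)*(p^2 + 5*p + 4) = (p - 1)*(p + 4)*(p + 1)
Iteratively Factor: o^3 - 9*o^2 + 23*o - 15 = (o - 1)*(o^2 - 8*o + 15) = (o - 3)*(o - 1)*(o - 5)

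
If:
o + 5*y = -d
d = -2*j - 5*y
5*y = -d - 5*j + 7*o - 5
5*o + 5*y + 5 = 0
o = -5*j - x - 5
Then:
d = 95/11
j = 5/11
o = 10/11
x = -90/11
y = -21/11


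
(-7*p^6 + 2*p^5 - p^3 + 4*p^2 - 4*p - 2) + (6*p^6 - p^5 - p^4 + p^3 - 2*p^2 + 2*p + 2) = -p^6 + p^5 - p^4 + 2*p^2 - 2*p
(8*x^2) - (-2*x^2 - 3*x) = 10*x^2 + 3*x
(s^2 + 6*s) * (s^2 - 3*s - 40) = s^4 + 3*s^3 - 58*s^2 - 240*s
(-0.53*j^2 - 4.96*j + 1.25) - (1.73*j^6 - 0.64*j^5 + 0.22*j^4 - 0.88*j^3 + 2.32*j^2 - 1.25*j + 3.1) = -1.73*j^6 + 0.64*j^5 - 0.22*j^4 + 0.88*j^3 - 2.85*j^2 - 3.71*j - 1.85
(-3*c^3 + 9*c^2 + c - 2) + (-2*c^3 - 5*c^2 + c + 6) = -5*c^3 + 4*c^2 + 2*c + 4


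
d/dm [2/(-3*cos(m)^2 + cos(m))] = 2*(sin(m)/cos(m)^2 - 6*tan(m))/(3*cos(m) - 1)^2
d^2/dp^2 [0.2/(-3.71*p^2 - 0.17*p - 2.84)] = (5.50564*p^2 + 0.25228*p - 0.2*(7.42*p + 0.17)*(14.84*p + 0.34) + 4.21456)/(3.71*p^2 + 0.17*p + 2.84)^3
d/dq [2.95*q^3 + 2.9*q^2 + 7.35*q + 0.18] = 8.85*q^2 + 5.8*q + 7.35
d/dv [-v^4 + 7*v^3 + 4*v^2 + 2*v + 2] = -4*v^3 + 21*v^2 + 8*v + 2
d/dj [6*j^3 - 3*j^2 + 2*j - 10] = 18*j^2 - 6*j + 2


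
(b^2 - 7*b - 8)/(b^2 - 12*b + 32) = (b + 1)/(b - 4)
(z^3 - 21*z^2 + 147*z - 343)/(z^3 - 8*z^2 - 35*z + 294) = (z - 7)/(z + 6)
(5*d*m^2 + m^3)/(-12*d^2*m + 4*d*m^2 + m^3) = m*(5*d + m)/(-12*d^2 + 4*d*m + m^2)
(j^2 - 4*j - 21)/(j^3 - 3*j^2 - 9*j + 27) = (j - 7)/(j^2 - 6*j + 9)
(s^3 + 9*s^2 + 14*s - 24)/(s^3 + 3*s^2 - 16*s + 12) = (s + 4)/(s - 2)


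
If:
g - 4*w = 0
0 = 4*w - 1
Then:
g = 1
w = 1/4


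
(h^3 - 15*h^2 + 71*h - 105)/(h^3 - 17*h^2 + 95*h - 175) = (h - 3)/(h - 5)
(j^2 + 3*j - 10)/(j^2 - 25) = (j - 2)/(j - 5)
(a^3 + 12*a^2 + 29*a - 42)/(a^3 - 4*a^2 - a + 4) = (a^2 + 13*a + 42)/(a^2 - 3*a - 4)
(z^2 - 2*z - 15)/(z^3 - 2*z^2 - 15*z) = 1/z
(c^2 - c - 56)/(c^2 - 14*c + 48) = (c + 7)/(c - 6)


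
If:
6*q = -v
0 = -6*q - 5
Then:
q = -5/6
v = 5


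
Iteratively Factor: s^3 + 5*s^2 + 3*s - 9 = (s - 1)*(s^2 + 6*s + 9) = (s - 1)*(s + 3)*(s + 3)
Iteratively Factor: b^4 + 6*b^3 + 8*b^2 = (b + 2)*(b^3 + 4*b^2) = b*(b + 2)*(b^2 + 4*b) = b^2*(b + 2)*(b + 4)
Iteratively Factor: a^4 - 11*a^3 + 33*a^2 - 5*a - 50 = (a + 1)*(a^3 - 12*a^2 + 45*a - 50) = (a - 5)*(a + 1)*(a^2 - 7*a + 10) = (a - 5)^2*(a + 1)*(a - 2)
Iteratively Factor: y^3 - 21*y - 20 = (y - 5)*(y^2 + 5*y + 4) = (y - 5)*(y + 4)*(y + 1)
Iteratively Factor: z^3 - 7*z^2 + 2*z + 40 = (z + 2)*(z^2 - 9*z + 20) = (z - 5)*(z + 2)*(z - 4)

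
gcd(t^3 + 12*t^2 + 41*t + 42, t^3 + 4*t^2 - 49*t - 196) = t + 7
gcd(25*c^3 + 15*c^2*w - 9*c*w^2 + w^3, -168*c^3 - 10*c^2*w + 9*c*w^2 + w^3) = 1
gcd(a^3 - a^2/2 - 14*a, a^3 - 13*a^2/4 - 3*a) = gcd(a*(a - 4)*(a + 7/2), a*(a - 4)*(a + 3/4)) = a^2 - 4*a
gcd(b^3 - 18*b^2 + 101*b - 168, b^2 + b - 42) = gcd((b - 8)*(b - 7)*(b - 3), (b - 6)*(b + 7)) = 1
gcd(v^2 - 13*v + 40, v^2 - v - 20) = v - 5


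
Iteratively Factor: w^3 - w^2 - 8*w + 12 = (w - 2)*(w^2 + w - 6) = (w - 2)*(w + 3)*(w - 2)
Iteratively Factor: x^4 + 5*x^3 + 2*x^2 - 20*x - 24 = (x + 2)*(x^3 + 3*x^2 - 4*x - 12) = (x - 2)*(x + 2)*(x^2 + 5*x + 6) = (x - 2)*(x + 2)*(x + 3)*(x + 2)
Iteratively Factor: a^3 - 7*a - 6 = (a + 2)*(a^2 - 2*a - 3) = (a + 1)*(a + 2)*(a - 3)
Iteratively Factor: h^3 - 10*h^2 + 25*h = (h - 5)*(h^2 - 5*h) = h*(h - 5)*(h - 5)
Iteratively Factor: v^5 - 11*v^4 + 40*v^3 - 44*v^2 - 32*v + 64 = (v - 2)*(v^4 - 9*v^3 + 22*v^2 - 32) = (v - 4)*(v - 2)*(v^3 - 5*v^2 + 2*v + 8) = (v - 4)*(v - 2)^2*(v^2 - 3*v - 4) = (v - 4)^2*(v - 2)^2*(v + 1)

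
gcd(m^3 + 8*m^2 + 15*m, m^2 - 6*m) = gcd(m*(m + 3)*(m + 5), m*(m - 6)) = m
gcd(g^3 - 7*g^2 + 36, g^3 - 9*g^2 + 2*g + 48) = g^2 - g - 6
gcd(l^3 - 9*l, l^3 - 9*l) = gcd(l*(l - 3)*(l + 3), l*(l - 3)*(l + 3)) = l^3 - 9*l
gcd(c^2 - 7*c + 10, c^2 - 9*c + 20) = c - 5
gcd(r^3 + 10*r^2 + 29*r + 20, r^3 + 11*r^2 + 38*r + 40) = r^2 + 9*r + 20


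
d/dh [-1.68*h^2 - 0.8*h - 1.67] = -3.36*h - 0.8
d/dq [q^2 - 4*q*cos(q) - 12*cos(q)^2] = 4*q*sin(q) + 2*q + 12*sin(2*q) - 4*cos(q)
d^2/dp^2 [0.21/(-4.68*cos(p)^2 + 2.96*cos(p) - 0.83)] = (18.398016*(1 - cos(p)^2)^2 - 8.727264*cos(p)^3 + 7.77604799999999*cos(p)^2 + 17.970456*cos(p) - 20.44644)/(4.68*cos(p)^2 - 2.96*cos(p) + 0.83)^3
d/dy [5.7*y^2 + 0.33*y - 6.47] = 11.4*y + 0.33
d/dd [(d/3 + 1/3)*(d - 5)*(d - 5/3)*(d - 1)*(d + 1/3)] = 5*d^4/3 - 76*d^3/9 + 46*d^2/9 + 164*d/27 - 55/27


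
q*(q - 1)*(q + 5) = q^3 + 4*q^2 - 5*q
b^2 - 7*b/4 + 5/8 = (b - 5/4)*(b - 1/2)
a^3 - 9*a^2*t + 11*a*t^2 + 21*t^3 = (a - 7*t)*(a - 3*t)*(a + t)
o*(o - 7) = o^2 - 7*o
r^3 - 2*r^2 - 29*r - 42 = (r - 7)*(r + 2)*(r + 3)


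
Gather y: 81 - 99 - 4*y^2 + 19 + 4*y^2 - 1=0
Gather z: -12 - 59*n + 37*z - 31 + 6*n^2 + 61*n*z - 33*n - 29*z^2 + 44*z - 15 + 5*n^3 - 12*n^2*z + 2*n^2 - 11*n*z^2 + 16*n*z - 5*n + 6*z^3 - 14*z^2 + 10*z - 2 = 5*n^3 + 8*n^2 - 97*n + 6*z^3 + z^2*(-11*n - 43) + z*(-12*n^2 + 77*n + 91) - 60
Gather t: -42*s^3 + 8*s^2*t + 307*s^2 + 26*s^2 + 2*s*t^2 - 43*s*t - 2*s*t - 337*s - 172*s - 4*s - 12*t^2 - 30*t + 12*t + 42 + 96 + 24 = -42*s^3 + 333*s^2 - 513*s + t^2*(2*s - 12) + t*(8*s^2 - 45*s - 18) + 162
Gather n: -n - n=-2*n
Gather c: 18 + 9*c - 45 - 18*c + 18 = -9*c - 9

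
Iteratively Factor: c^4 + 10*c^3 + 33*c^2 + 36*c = (c + 3)*(c^3 + 7*c^2 + 12*c) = (c + 3)^2*(c^2 + 4*c) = c*(c + 3)^2*(c + 4)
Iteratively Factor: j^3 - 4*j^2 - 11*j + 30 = (j + 3)*(j^2 - 7*j + 10) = (j - 2)*(j + 3)*(j - 5)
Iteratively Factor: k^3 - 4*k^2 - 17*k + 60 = (k + 4)*(k^2 - 8*k + 15) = (k - 5)*(k + 4)*(k - 3)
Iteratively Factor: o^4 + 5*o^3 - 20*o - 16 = (o + 2)*(o^3 + 3*o^2 - 6*o - 8) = (o + 1)*(o + 2)*(o^2 + 2*o - 8) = (o - 2)*(o + 1)*(o + 2)*(o + 4)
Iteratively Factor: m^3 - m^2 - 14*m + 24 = (m - 3)*(m^2 + 2*m - 8) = (m - 3)*(m - 2)*(m + 4)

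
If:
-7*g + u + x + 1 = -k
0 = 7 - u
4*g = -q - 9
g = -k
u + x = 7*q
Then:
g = -31/18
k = 31/18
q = -19/9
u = 7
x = -196/9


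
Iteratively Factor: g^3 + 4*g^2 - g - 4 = (g + 1)*(g^2 + 3*g - 4) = (g - 1)*(g + 1)*(g + 4)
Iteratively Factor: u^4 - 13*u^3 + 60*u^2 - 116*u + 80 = (u - 2)*(u^3 - 11*u^2 + 38*u - 40) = (u - 5)*(u - 2)*(u^2 - 6*u + 8) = (u - 5)*(u - 2)^2*(u - 4)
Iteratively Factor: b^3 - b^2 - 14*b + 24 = (b + 4)*(b^2 - 5*b + 6) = (b - 2)*(b + 4)*(b - 3)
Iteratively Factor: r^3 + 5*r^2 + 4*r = (r)*(r^2 + 5*r + 4) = r*(r + 4)*(r + 1)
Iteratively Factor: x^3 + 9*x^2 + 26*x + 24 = (x + 2)*(x^2 + 7*x + 12) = (x + 2)*(x + 4)*(x + 3)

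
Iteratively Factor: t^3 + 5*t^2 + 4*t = (t)*(t^2 + 5*t + 4) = t*(t + 4)*(t + 1)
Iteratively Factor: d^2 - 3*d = (d - 3)*(d)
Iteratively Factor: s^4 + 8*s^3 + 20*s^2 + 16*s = (s)*(s^3 + 8*s^2 + 20*s + 16) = s*(s + 4)*(s^2 + 4*s + 4) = s*(s + 2)*(s + 4)*(s + 2)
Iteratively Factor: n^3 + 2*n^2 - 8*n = (n - 2)*(n^2 + 4*n) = n*(n - 2)*(n + 4)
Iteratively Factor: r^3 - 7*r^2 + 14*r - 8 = (r - 1)*(r^2 - 6*r + 8) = (r - 4)*(r - 1)*(r - 2)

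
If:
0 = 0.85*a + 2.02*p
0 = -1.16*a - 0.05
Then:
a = -0.04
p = 0.02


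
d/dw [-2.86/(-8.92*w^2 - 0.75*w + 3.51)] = (-51.0224*w - 2.145)/(8.92*w^2 + 0.75*w - 3.51)^2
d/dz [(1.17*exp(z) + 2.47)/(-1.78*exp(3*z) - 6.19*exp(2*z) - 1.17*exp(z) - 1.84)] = (4.1652*exp(3*z) + 20.4321*exp(2*z) + 30.5786*exp(z) + 0.7371)*exp(z)/(3.1684*exp(6*z) + 22.0364*exp(5*z) + 42.4813*exp(4*z) + 21.035*exp(3*z) + 24.1481*exp(2*z) + 4.3056*exp(z) + 3.3856)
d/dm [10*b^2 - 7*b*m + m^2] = -7*b + 2*m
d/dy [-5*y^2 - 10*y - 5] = -10*y - 10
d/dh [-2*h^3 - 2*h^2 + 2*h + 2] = -6*h^2 - 4*h + 2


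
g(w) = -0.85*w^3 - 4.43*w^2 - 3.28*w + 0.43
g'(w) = -2.55*w^2 - 8.86*w - 3.28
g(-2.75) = -6.37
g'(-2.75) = 1.80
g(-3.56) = -5.69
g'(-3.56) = -4.06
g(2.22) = -37.98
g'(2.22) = -35.52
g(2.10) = -33.87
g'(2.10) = -33.13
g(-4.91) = 10.35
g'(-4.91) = -21.25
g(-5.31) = 20.20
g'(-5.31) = -28.13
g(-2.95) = -6.62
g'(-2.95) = 0.67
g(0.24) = -0.62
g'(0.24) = -5.55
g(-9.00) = 290.77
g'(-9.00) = -130.09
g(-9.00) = 290.77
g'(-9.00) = -130.09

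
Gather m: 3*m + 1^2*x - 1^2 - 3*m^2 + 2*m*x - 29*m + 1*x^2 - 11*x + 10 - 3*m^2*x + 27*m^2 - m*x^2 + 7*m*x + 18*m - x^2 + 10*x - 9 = m^2*(24 - 3*x) + m*(-x^2 + 9*x - 8)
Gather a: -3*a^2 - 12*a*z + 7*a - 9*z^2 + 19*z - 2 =-3*a^2 + a*(7 - 12*z) - 9*z^2 + 19*z - 2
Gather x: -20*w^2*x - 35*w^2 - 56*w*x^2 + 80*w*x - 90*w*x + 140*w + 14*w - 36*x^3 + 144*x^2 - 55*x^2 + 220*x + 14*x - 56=-35*w^2 + 154*w - 36*x^3 + x^2*(89 - 56*w) + x*(-20*w^2 - 10*w + 234) - 56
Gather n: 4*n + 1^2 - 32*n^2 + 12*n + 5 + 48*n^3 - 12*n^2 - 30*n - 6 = 48*n^3 - 44*n^2 - 14*n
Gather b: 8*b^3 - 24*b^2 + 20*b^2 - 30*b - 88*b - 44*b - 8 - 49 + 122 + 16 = 8*b^3 - 4*b^2 - 162*b + 81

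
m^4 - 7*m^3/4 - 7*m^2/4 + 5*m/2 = m*(m - 2)*(m - 1)*(m + 5/4)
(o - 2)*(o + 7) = o^2 + 5*o - 14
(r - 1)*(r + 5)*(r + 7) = r^3 + 11*r^2 + 23*r - 35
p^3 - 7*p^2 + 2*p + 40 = (p - 5)*(p - 4)*(p + 2)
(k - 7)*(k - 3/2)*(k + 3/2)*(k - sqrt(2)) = k^4 - 7*k^3 - sqrt(2)*k^3 - 9*k^2/4 + 7*sqrt(2)*k^2 + 9*sqrt(2)*k/4 + 63*k/4 - 63*sqrt(2)/4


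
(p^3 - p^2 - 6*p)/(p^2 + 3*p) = (p^2 - p - 6)/(p + 3)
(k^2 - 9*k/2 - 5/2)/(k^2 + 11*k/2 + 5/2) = (k - 5)/(k + 5)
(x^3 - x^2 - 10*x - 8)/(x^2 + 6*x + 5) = (x^2 - 2*x - 8)/(x + 5)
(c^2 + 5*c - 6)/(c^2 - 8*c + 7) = (c + 6)/(c - 7)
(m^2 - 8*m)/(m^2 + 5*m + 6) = m*(m - 8)/(m^2 + 5*m + 6)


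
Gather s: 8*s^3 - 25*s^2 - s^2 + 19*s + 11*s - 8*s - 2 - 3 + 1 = 8*s^3 - 26*s^2 + 22*s - 4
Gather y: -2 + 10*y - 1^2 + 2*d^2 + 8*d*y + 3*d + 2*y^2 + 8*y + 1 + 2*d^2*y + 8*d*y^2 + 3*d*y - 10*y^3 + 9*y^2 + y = 2*d^2 + 3*d - 10*y^3 + y^2*(8*d + 11) + y*(2*d^2 + 11*d + 19) - 2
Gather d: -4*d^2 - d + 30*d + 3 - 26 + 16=-4*d^2 + 29*d - 7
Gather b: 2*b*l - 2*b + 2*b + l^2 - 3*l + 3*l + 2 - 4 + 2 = 2*b*l + l^2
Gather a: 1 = 1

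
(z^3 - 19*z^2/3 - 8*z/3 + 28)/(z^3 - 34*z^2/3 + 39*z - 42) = (z + 2)/(z - 3)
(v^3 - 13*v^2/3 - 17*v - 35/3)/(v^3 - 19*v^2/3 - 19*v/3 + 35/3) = (v + 1)/(v - 1)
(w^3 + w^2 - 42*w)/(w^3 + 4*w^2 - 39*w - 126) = w/(w + 3)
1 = 1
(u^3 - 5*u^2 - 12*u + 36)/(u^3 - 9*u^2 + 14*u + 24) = (u^2 + u - 6)/(u^2 - 3*u - 4)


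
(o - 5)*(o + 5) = o^2 - 25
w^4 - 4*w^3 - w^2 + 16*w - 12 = (w - 3)*(w - 2)*(w - 1)*(w + 2)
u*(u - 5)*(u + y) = u^3 + u^2*y - 5*u^2 - 5*u*y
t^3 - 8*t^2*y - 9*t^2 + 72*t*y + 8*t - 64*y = (t - 8)*(t - 1)*(t - 8*y)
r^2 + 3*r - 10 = (r - 2)*(r + 5)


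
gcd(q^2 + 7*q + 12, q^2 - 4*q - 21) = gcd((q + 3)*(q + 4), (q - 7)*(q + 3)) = q + 3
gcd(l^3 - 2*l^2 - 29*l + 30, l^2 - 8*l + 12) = l - 6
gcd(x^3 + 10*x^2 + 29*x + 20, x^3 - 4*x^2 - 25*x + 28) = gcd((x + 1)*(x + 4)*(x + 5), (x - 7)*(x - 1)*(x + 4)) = x + 4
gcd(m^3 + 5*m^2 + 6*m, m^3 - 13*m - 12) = m + 3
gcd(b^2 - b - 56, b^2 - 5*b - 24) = b - 8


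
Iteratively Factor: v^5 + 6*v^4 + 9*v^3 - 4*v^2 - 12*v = (v + 3)*(v^4 + 3*v^3 - 4*v) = (v - 1)*(v + 3)*(v^3 + 4*v^2 + 4*v) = (v - 1)*(v + 2)*(v + 3)*(v^2 + 2*v) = (v - 1)*(v + 2)^2*(v + 3)*(v)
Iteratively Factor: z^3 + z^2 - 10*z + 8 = (z + 4)*(z^2 - 3*z + 2) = (z - 2)*(z + 4)*(z - 1)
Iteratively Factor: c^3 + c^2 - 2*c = (c)*(c^2 + c - 2) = c*(c + 2)*(c - 1)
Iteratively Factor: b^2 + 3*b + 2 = (b + 2)*(b + 1)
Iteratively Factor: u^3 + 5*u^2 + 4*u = (u + 4)*(u^2 + u) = u*(u + 4)*(u + 1)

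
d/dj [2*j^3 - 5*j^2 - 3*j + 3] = 6*j^2 - 10*j - 3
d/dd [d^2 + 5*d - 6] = 2*d + 5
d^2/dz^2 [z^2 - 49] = 2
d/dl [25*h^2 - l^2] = -2*l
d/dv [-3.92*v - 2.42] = -3.92000000000000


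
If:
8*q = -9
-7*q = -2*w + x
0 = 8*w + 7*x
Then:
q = -9/8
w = -441/176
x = 63/22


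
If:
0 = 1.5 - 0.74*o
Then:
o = 2.03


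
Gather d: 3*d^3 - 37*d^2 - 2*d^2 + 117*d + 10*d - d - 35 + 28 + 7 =3*d^3 - 39*d^2 + 126*d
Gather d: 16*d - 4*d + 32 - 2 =12*d + 30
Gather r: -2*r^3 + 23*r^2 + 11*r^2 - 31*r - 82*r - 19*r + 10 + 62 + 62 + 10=-2*r^3 + 34*r^2 - 132*r + 144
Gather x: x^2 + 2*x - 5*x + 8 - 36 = x^2 - 3*x - 28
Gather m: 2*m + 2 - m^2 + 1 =-m^2 + 2*m + 3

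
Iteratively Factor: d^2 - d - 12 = (d - 4)*(d + 3)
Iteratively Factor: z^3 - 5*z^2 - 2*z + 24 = (z - 3)*(z^2 - 2*z - 8) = (z - 3)*(z + 2)*(z - 4)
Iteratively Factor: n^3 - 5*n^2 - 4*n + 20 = (n + 2)*(n^2 - 7*n + 10) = (n - 5)*(n + 2)*(n - 2)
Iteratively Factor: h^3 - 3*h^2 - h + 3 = (h - 1)*(h^2 - 2*h - 3) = (h - 3)*(h - 1)*(h + 1)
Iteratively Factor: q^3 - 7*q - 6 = (q + 2)*(q^2 - 2*q - 3) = (q + 1)*(q + 2)*(q - 3)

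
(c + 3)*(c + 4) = c^2 + 7*c + 12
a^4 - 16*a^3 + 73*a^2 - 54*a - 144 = (a - 8)*(a - 6)*(a - 3)*(a + 1)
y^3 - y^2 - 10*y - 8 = (y - 4)*(y + 1)*(y + 2)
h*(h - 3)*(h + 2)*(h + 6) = h^4 + 5*h^3 - 12*h^2 - 36*h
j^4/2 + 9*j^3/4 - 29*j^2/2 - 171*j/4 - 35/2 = (j/2 + 1)*(j - 5)*(j + 1/2)*(j + 7)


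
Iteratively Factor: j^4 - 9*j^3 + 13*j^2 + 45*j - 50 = (j - 1)*(j^3 - 8*j^2 + 5*j + 50) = (j - 5)*(j - 1)*(j^2 - 3*j - 10) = (j - 5)*(j - 1)*(j + 2)*(j - 5)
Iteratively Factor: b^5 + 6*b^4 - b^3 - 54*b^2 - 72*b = (b)*(b^4 + 6*b^3 - b^2 - 54*b - 72) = b*(b - 3)*(b^3 + 9*b^2 + 26*b + 24) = b*(b - 3)*(b + 3)*(b^2 + 6*b + 8) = b*(b - 3)*(b + 3)*(b + 4)*(b + 2)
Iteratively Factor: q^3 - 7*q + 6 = (q - 2)*(q^2 + 2*q - 3) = (q - 2)*(q - 1)*(q + 3)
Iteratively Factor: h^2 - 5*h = (h)*(h - 5)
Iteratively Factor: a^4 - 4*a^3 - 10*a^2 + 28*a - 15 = (a - 1)*(a^3 - 3*a^2 - 13*a + 15) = (a - 1)^2*(a^2 - 2*a - 15) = (a - 5)*(a - 1)^2*(a + 3)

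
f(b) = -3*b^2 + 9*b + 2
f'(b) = 9 - 6*b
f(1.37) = 8.70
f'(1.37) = 0.78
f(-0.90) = -8.53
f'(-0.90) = 14.40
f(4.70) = -21.97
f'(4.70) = -19.20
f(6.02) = -52.54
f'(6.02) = -27.12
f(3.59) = -4.35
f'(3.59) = -12.54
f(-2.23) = -32.99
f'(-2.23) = 22.38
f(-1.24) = -13.77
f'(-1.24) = 16.44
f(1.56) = 8.74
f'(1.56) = -0.36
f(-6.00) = -160.00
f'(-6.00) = 45.00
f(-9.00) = -322.00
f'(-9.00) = 63.00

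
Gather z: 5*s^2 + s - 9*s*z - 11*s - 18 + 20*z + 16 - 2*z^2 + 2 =5*s^2 - 10*s - 2*z^2 + z*(20 - 9*s)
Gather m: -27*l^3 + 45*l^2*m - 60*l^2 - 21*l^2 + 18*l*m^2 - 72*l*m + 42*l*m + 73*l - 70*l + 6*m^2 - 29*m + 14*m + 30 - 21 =-27*l^3 - 81*l^2 + 3*l + m^2*(18*l + 6) + m*(45*l^2 - 30*l - 15) + 9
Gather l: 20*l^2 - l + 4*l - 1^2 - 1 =20*l^2 + 3*l - 2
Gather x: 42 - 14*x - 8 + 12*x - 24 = 10 - 2*x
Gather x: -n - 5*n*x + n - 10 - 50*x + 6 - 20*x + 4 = x*(-5*n - 70)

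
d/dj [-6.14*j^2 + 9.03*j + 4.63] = 9.03 - 12.28*j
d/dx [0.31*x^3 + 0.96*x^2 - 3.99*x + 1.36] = 0.93*x^2 + 1.92*x - 3.99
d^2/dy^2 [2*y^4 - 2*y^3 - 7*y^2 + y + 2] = 24*y^2 - 12*y - 14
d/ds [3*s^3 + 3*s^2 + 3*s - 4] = 9*s^2 + 6*s + 3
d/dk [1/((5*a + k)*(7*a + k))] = 2*(-6*a - k)/(1225*a^4 + 840*a^3*k + 214*a^2*k^2 + 24*a*k^3 + k^4)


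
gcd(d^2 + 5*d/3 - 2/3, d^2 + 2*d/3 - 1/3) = d - 1/3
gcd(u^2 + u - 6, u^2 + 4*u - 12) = u - 2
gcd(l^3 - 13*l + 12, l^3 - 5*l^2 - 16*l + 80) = l + 4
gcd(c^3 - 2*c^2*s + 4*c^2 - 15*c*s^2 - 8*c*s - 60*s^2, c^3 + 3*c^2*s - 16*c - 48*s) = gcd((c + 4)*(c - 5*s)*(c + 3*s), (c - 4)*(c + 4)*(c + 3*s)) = c^2 + 3*c*s + 4*c + 12*s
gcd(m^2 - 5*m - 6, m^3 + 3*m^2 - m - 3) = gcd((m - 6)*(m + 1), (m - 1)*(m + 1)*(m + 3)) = m + 1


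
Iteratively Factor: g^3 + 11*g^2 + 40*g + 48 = (g + 4)*(g^2 + 7*g + 12) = (g + 4)^2*(g + 3)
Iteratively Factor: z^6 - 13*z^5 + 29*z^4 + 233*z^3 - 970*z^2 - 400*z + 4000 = (z + 4)*(z^5 - 17*z^4 + 97*z^3 - 155*z^2 - 350*z + 1000) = (z - 5)*(z + 4)*(z^4 - 12*z^3 + 37*z^2 + 30*z - 200) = (z - 5)*(z + 2)*(z + 4)*(z^3 - 14*z^2 + 65*z - 100) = (z - 5)^2*(z + 2)*(z + 4)*(z^2 - 9*z + 20) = (z - 5)^2*(z - 4)*(z + 2)*(z + 4)*(z - 5)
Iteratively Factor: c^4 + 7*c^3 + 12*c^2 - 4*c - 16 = (c - 1)*(c^3 + 8*c^2 + 20*c + 16) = (c - 1)*(c + 2)*(c^2 + 6*c + 8) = (c - 1)*(c + 2)*(c + 4)*(c + 2)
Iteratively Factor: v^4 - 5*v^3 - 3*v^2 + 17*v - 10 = (v + 2)*(v^3 - 7*v^2 + 11*v - 5) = (v - 1)*(v + 2)*(v^2 - 6*v + 5) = (v - 1)^2*(v + 2)*(v - 5)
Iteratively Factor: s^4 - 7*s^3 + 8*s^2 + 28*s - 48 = (s - 2)*(s^3 - 5*s^2 - 2*s + 24) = (s - 2)*(s + 2)*(s^2 - 7*s + 12) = (s - 4)*(s - 2)*(s + 2)*(s - 3)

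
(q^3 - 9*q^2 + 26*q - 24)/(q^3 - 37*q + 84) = (q - 2)/(q + 7)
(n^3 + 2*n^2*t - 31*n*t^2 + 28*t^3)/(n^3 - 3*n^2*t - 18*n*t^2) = (-n^3 - 2*n^2*t + 31*n*t^2 - 28*t^3)/(n*(-n^2 + 3*n*t + 18*t^2))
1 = 1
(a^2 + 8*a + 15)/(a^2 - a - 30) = (a + 3)/(a - 6)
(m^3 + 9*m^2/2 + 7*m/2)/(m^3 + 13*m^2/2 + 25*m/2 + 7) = m/(m + 2)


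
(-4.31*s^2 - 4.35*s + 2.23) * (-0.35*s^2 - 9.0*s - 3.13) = 1.5085*s^4 + 40.3125*s^3 + 51.8598*s^2 - 6.4545*s - 6.9799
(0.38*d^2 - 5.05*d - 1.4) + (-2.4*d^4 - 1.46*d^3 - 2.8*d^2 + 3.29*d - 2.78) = -2.4*d^4 - 1.46*d^3 - 2.42*d^2 - 1.76*d - 4.18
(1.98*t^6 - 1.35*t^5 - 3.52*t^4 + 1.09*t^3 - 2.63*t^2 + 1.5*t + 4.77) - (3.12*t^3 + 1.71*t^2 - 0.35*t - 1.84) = 1.98*t^6 - 1.35*t^5 - 3.52*t^4 - 2.03*t^3 - 4.34*t^2 + 1.85*t + 6.61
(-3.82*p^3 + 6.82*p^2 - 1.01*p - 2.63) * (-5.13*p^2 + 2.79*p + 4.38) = 19.5966*p^5 - 45.6444*p^4 + 7.4775*p^3 + 40.5456*p^2 - 11.7615*p - 11.5194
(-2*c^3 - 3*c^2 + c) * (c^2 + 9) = -2*c^5 - 3*c^4 - 17*c^3 - 27*c^2 + 9*c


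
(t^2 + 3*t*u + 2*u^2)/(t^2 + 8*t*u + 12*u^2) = (t + u)/(t + 6*u)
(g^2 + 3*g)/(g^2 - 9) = g/(g - 3)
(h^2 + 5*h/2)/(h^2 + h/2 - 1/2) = h*(2*h + 5)/(2*h^2 + h - 1)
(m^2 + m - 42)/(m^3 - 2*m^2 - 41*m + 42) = (m^2 + m - 42)/(m^3 - 2*m^2 - 41*m + 42)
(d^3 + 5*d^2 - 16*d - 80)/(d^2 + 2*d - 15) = (d^2 - 16)/(d - 3)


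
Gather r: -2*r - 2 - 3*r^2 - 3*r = -3*r^2 - 5*r - 2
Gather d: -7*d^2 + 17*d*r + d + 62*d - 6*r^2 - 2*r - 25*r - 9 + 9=-7*d^2 + d*(17*r + 63) - 6*r^2 - 27*r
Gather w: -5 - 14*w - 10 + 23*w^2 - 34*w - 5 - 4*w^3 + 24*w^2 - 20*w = -4*w^3 + 47*w^2 - 68*w - 20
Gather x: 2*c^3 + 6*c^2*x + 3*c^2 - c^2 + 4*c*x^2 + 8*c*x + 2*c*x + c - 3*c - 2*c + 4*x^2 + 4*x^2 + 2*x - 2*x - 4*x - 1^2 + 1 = 2*c^3 + 2*c^2 - 4*c + x^2*(4*c + 8) + x*(6*c^2 + 10*c - 4)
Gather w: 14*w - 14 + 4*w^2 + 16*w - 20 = 4*w^2 + 30*w - 34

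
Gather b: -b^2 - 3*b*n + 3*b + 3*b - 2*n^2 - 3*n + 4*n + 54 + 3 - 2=-b^2 + b*(6 - 3*n) - 2*n^2 + n + 55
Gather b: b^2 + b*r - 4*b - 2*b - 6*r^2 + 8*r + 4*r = b^2 + b*(r - 6) - 6*r^2 + 12*r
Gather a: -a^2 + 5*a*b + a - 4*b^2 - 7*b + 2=-a^2 + a*(5*b + 1) - 4*b^2 - 7*b + 2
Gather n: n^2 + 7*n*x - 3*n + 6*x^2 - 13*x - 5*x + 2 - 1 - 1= n^2 + n*(7*x - 3) + 6*x^2 - 18*x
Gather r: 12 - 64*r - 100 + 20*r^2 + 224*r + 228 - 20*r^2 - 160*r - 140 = 0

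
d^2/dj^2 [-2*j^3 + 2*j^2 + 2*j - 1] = 4 - 12*j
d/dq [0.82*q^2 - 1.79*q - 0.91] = 1.64*q - 1.79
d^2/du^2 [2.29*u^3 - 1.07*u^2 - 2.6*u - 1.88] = 13.74*u - 2.14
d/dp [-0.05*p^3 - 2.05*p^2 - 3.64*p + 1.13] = -0.15*p^2 - 4.1*p - 3.64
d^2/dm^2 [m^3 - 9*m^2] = 6*m - 18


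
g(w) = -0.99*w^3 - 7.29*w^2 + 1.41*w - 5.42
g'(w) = -2.97*w^2 - 14.58*w + 1.41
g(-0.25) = -6.21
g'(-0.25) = 4.87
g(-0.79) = -10.60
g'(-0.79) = 11.07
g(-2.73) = -43.46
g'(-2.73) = 19.08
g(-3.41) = -55.74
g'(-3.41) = 16.59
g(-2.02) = -29.85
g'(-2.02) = 18.74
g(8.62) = -1169.04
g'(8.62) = -344.95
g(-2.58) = -40.58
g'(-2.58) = 19.26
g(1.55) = -24.44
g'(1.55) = -28.32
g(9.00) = -1304.93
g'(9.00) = -370.38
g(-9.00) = 113.11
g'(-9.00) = -107.94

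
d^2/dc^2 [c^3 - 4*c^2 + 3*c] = 6*c - 8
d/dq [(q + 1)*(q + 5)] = 2*q + 6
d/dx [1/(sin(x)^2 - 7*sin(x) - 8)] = (7 - 2*sin(x))*cos(x)/((sin(x) - 8)^2*(sin(x) + 1)^2)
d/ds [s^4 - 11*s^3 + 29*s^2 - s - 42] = 4*s^3 - 33*s^2 + 58*s - 1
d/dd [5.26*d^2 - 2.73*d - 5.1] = 10.52*d - 2.73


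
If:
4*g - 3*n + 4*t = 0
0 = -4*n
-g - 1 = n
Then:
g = -1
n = 0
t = 1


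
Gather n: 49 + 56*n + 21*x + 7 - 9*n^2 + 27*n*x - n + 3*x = -9*n^2 + n*(27*x + 55) + 24*x + 56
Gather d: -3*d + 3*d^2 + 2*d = 3*d^2 - d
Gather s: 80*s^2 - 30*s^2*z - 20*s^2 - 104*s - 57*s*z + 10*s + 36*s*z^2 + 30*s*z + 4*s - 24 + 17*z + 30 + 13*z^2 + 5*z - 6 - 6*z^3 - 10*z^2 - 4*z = s^2*(60 - 30*z) + s*(36*z^2 - 27*z - 90) - 6*z^3 + 3*z^2 + 18*z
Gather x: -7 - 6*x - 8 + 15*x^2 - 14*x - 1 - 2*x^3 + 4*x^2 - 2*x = -2*x^3 + 19*x^2 - 22*x - 16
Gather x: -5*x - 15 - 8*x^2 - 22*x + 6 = -8*x^2 - 27*x - 9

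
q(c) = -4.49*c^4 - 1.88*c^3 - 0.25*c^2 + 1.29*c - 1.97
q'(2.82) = -447.74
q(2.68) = -268.12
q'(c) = -17.96*c^3 - 5.64*c^2 - 0.5*c + 1.29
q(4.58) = -2157.56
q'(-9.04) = 12813.09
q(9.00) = -30840.02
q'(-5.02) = 2133.72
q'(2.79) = -434.06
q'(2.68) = -386.27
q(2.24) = -134.51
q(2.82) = -326.43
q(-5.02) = -2628.33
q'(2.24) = -229.99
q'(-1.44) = 43.94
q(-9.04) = -28631.29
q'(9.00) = -13552.89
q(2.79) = -313.21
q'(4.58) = -1844.76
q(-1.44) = -18.04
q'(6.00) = -4084.11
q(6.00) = -6228.35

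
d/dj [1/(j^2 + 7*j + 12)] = (-2*j - 7)/(j^2 + 7*j + 12)^2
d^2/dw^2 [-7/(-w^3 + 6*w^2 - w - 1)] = 14*(3*(2 - w)*(w^3 - 6*w^2 + w + 1) + (3*w^2 - 12*w + 1)^2)/(w^3 - 6*w^2 + w + 1)^3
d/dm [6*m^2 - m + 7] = 12*m - 1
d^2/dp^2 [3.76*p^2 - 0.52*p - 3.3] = 7.52000000000000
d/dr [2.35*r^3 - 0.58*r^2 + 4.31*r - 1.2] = 7.05*r^2 - 1.16*r + 4.31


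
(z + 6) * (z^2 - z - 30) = z^3 + 5*z^2 - 36*z - 180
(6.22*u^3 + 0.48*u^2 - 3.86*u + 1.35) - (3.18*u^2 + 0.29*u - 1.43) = 6.22*u^3 - 2.7*u^2 - 4.15*u + 2.78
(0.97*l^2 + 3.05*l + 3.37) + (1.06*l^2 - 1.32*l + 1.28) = 2.03*l^2 + 1.73*l + 4.65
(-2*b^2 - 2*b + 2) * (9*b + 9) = -18*b^3 - 36*b^2 + 18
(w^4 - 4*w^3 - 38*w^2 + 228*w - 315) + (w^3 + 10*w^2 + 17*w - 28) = w^4 - 3*w^3 - 28*w^2 + 245*w - 343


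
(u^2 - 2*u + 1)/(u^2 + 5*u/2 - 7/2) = 2*(u - 1)/(2*u + 7)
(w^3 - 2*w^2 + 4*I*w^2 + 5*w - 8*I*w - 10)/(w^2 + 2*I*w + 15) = (w^2 - w*(2 + I) + 2*I)/(w - 3*I)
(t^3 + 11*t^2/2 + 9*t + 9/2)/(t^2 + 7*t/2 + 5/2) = (2*t^2 + 9*t + 9)/(2*t + 5)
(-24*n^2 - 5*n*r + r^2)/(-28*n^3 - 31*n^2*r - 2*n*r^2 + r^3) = (24*n^2 + 5*n*r - r^2)/(28*n^3 + 31*n^2*r + 2*n*r^2 - r^3)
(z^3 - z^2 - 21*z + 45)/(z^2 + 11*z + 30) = (z^2 - 6*z + 9)/(z + 6)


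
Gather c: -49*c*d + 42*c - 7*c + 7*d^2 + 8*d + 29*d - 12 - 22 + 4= c*(35 - 49*d) + 7*d^2 + 37*d - 30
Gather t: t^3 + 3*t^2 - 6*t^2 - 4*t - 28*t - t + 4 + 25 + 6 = t^3 - 3*t^2 - 33*t + 35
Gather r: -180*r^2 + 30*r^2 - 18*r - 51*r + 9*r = -150*r^2 - 60*r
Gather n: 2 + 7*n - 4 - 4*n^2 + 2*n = -4*n^2 + 9*n - 2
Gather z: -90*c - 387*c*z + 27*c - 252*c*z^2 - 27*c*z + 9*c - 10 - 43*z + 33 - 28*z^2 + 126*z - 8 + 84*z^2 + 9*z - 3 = -54*c + z^2*(56 - 252*c) + z*(92 - 414*c) + 12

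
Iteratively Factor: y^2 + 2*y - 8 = (y + 4)*(y - 2)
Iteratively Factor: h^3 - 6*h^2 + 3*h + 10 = (h - 2)*(h^2 - 4*h - 5) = (h - 5)*(h - 2)*(h + 1)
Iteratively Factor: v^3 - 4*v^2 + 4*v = (v)*(v^2 - 4*v + 4) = v*(v - 2)*(v - 2)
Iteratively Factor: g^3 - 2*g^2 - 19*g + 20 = (g - 5)*(g^2 + 3*g - 4) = (g - 5)*(g - 1)*(g + 4)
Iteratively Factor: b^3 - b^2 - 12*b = (b - 4)*(b^2 + 3*b) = (b - 4)*(b + 3)*(b)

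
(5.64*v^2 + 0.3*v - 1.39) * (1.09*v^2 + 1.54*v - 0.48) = 6.1476*v^4 + 9.0126*v^3 - 3.7603*v^2 - 2.2846*v + 0.6672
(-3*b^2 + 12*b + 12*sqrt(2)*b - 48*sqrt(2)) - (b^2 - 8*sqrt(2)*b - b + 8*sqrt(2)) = -4*b^2 + 13*b + 20*sqrt(2)*b - 56*sqrt(2)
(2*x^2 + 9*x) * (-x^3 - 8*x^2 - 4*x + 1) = -2*x^5 - 25*x^4 - 80*x^3 - 34*x^2 + 9*x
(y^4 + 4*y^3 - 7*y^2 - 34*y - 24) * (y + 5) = y^5 + 9*y^4 + 13*y^3 - 69*y^2 - 194*y - 120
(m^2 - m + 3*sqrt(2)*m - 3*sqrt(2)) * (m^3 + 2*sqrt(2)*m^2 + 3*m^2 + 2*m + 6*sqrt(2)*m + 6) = m^5 + 2*m^4 + 5*sqrt(2)*m^4 + 11*m^3 + 10*sqrt(2)*m^3 - 9*sqrt(2)*m^2 + 28*m^2 - 42*m + 12*sqrt(2)*m - 18*sqrt(2)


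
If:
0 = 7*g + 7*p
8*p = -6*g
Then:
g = 0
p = 0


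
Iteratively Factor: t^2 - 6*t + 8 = (t - 4)*(t - 2)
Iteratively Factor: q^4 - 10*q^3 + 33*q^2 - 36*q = (q - 3)*(q^3 - 7*q^2 + 12*q) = (q - 3)^2*(q^2 - 4*q) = (q - 4)*(q - 3)^2*(q)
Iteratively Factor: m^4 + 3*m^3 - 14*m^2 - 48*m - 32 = (m + 2)*(m^3 + m^2 - 16*m - 16) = (m + 2)*(m + 4)*(m^2 - 3*m - 4) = (m - 4)*(m + 2)*(m + 4)*(m + 1)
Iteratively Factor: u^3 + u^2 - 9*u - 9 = (u + 1)*(u^2 - 9) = (u + 1)*(u + 3)*(u - 3)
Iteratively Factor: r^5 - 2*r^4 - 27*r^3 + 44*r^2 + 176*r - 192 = (r - 1)*(r^4 - r^3 - 28*r^2 + 16*r + 192) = (r - 1)*(r + 4)*(r^3 - 5*r^2 - 8*r + 48) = (r - 4)*(r - 1)*(r + 4)*(r^2 - r - 12) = (r - 4)*(r - 1)*(r + 3)*(r + 4)*(r - 4)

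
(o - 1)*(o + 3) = o^2 + 2*o - 3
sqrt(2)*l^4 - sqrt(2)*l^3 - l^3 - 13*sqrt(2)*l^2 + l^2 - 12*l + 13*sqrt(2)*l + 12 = (l - 1)*(l - 3*sqrt(2))*(l + 2*sqrt(2))*(sqrt(2)*l + 1)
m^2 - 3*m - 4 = (m - 4)*(m + 1)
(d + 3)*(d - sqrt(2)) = d^2 - sqrt(2)*d + 3*d - 3*sqrt(2)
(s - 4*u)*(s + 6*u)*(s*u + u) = s^3*u + 2*s^2*u^2 + s^2*u - 24*s*u^3 + 2*s*u^2 - 24*u^3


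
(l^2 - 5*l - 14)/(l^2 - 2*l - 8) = (l - 7)/(l - 4)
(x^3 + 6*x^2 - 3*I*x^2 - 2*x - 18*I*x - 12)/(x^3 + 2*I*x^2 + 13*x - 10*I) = (x + 6)/(x + 5*I)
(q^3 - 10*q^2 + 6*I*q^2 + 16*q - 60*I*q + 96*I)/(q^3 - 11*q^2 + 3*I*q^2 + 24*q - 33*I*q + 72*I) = (q^2 + q*(-2 + 6*I) - 12*I)/(q^2 + q*(-3 + 3*I) - 9*I)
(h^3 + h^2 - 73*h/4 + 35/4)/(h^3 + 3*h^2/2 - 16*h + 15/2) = (h - 7/2)/(h - 3)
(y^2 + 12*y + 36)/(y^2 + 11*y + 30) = (y + 6)/(y + 5)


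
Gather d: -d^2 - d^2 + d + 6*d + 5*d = -2*d^2 + 12*d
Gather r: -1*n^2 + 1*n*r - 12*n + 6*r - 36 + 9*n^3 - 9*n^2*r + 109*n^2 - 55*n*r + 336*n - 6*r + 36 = 9*n^3 + 108*n^2 + 324*n + r*(-9*n^2 - 54*n)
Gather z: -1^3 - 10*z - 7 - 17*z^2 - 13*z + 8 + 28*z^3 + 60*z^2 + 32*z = 28*z^3 + 43*z^2 + 9*z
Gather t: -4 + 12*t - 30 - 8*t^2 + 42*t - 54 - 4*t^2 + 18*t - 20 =-12*t^2 + 72*t - 108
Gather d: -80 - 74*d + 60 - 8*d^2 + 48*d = -8*d^2 - 26*d - 20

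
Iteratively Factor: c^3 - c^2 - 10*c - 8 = (c + 2)*(c^2 - 3*c - 4) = (c + 1)*(c + 2)*(c - 4)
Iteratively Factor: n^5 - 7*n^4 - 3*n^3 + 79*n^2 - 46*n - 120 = (n - 2)*(n^4 - 5*n^3 - 13*n^2 + 53*n + 60) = (n - 5)*(n - 2)*(n^3 - 13*n - 12) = (n - 5)*(n - 2)*(n + 3)*(n^2 - 3*n - 4) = (n - 5)*(n - 4)*(n - 2)*(n + 3)*(n + 1)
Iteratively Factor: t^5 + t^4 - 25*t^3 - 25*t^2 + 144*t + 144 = (t + 3)*(t^4 - 2*t^3 - 19*t^2 + 32*t + 48) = (t + 3)*(t + 4)*(t^3 - 6*t^2 + 5*t + 12) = (t - 4)*(t + 3)*(t + 4)*(t^2 - 2*t - 3) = (t - 4)*(t + 1)*(t + 3)*(t + 4)*(t - 3)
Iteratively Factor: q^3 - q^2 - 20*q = (q)*(q^2 - q - 20) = q*(q + 4)*(q - 5)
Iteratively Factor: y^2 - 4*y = (y - 4)*(y)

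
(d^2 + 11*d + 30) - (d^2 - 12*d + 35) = 23*d - 5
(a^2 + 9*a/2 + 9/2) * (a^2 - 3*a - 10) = a^4 + 3*a^3/2 - 19*a^2 - 117*a/2 - 45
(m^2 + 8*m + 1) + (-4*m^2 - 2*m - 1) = -3*m^2 + 6*m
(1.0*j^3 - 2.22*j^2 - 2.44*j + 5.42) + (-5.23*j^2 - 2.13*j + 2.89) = 1.0*j^3 - 7.45*j^2 - 4.57*j + 8.31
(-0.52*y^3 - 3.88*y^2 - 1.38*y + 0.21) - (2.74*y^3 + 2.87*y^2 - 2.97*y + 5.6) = -3.26*y^3 - 6.75*y^2 + 1.59*y - 5.39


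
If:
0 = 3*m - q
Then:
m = q/3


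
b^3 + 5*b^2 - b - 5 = (b - 1)*(b + 1)*(b + 5)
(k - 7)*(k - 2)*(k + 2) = k^3 - 7*k^2 - 4*k + 28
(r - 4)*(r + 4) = r^2 - 16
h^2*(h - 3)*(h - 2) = h^4 - 5*h^3 + 6*h^2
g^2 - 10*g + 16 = (g - 8)*(g - 2)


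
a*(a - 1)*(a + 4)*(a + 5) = a^4 + 8*a^3 + 11*a^2 - 20*a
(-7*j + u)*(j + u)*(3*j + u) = -21*j^3 - 25*j^2*u - 3*j*u^2 + u^3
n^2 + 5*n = n*(n + 5)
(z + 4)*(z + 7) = z^2 + 11*z + 28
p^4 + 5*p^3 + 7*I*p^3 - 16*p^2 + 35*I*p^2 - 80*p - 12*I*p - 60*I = (p + 5)*(p + 2*I)^2*(p + 3*I)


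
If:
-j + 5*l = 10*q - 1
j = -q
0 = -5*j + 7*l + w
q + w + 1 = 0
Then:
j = -12/83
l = 5/83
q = 12/83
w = -95/83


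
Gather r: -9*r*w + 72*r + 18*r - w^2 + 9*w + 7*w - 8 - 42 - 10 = r*(90 - 9*w) - w^2 + 16*w - 60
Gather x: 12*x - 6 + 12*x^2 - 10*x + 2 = 12*x^2 + 2*x - 4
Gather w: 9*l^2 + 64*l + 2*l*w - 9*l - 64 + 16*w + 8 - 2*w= 9*l^2 + 55*l + w*(2*l + 14) - 56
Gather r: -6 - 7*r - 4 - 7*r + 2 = -14*r - 8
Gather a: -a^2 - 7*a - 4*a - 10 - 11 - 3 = -a^2 - 11*a - 24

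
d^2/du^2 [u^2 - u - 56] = 2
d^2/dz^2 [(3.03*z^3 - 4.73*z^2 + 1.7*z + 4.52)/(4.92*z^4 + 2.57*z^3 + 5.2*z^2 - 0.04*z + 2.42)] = (146.690784*z^9 - 686.977632*z^8 - 330.154632*z^7 + 2639.090942*z^6 + 1167.772548*z^5 + 3700.643856*z^4 + 984.0259*z^3 + 313.232064*z^2 - 196.198536*z - 168.81732)/(119.095488*z^12 + 186.631344*z^11 + 475.108164*z^10 + 408.575105*z^9 + 674.850648*z^8 + 385.14234*z^7 + 556.85551*z^6 + 187.95528*z^5 + 281.283168*z^4 + 42.13262*z^3 + 91.371456*z^2 - 0.702768*z + 14.172488)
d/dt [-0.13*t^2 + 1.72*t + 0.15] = 1.72 - 0.26*t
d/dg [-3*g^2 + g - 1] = 1 - 6*g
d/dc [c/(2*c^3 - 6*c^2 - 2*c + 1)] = (-4*c^3 + 6*c^2 + 1)/(4*c^6 - 24*c^5 + 28*c^4 + 28*c^3 - 8*c^2 - 4*c + 1)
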